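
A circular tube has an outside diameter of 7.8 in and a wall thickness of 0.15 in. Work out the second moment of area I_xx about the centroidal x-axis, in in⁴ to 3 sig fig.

Break the section into simple shapes (no overlaps), measuring from the bottom-left corner of the bounding box.
Outer circle: ⌀7.8, A = 47.784 in², y = 3.9 in, Ī = 181.7 in⁴.
Bore (subtracted): ⌀7.5, A = 44.179 in², y = 3.9 in, Ī = 155.32 in⁴.
By symmetry the centroid is at mid-height, ȳ = 3.9 in.
All pieces are centred on the centroidal x-axis, so I = ΣĪ (holes subtracted) = 26.382 in⁴.

I_xx ≈ 26.4 in⁴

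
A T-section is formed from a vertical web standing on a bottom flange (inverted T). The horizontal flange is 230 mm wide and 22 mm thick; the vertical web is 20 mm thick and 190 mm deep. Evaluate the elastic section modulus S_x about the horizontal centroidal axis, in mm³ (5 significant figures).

S_x ≈ 2.3159 × 10⁵ mm³

Treat the section as a set of non-overlapping primitives; coordinates are from the bounding-box lower-left.
Flange: 230 × 22, A = 5 060 mm², y = 11 mm, Ī = 204086.7 mm⁴.
Web: 20 × 190, A = 3 800 mm², y = 117 mm, Ī = 11 431 667 mm⁴.
Centroid: ȳ = ΣA·y / ΣA = 56.46275 mm.
Transfer each piece to the horizontal centroidal axis using Ī + A·d² with d = y − 56.46275:
  flange: d = -45.46275 mm → contributes +10 662 408 mm⁴
  web: d = 60.53725 mm → contributes +25 357 748 mm⁴
Total I = 36 020 156 mm⁴.
Extreme fibre distance c = 155.5372 mm; S = I/c = 231585.4 mm³.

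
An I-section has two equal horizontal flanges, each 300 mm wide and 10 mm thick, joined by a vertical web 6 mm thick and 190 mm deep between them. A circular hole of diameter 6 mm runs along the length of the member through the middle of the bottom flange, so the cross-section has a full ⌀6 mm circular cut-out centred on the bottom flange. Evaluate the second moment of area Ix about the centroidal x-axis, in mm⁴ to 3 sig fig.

Treat the section as a set of non-overlapping primitives; coordinates are from the bounding-box lower-left.
Bottom flange: 300 × 10, A = 3 000 mm², y = 5 mm, Ī = 25 000 mm⁴.
Web: 6 × 190, A = 1 140 mm², y = 105 mm, Ī = 3 429 500 mm⁴.
Top flange: 300 × 10, A = 3 000 mm², y = 205 mm, Ī = 25 000 mm⁴.
Hole (subtracted): ⌀6, A = 28.274 mm², y = 5 mm, Ī = 63.617 mm⁴.
Centroid: ȳ = ΣA·y / ΣA = 105.4 mm.
Transfer each piece to the centroidal x-axis using Ī + A·d² with d = y − 105.4:
  bottom flange: d = -100.4 mm → contributes +30 264 018 mm⁴
  web: d = -0.39757 mm → contributes +3 429 680 mm⁴
  top flange: d = 99.602 mm → contributes +29 786 930 mm⁴
  hole: d = -100.4 mm → contributes −285 060 mm⁴
Total I = 63 195 569 mm⁴.

Ix ≈ 6.32 × 10⁷ mm⁴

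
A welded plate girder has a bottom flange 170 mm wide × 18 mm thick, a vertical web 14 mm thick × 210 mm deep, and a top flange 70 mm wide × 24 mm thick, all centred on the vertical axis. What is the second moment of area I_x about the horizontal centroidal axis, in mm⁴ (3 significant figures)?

Split into non-overlapping primitives; take the origin at the lower-left of the bounding box.
Bottom plate: 170 × 18, A = 3 060 mm², y = 9 mm, Ī = 82 620 mm⁴.
Web plate: 14 × 210, A = 2 940 mm², y = 123 mm, Ī = 10 804 500 mm⁴.
Top plate: 70 × 24, A = 1 680 mm², y = 240 mm, Ī = 80 640 mm⁴.
Centroid: ȳ = ΣA·y / ΣA = 103.17 mm.
Transfer each piece to the horizontal centroidal axis using Ī + A·d² with d = y − 103.17:
  bottom plate: d = -94.172 mm → contributes +27 219 747 mm⁴
  web plate: d = 19.828 mm → contributes +11 960 374 mm⁴
  top plate: d = 136.83 mm → contributes +31 533 492 mm⁴
Total I = 70 713 613 mm⁴.

I_x ≈ 7.07 × 10⁷ mm⁴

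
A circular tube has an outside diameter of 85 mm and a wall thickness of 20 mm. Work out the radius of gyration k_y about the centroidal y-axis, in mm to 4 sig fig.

Split into non-overlapping primitives; take the origin at the lower-left of the bounding box.
Outer circle: ⌀85, A = 5674.5 mm², x = 42.5 mm, Ī = 2 562 392 mm⁴.
Bore (subtracted): ⌀45, A = 1590.43 mm², x = 42.5 mm, Ī = 201 289 mm⁴.
By symmetry the centroid is at mid-width, x̄ = 42.5 mm.
All pieces are centred on the centroidal y-axis, so I = ΣĪ (holes subtracted) = 2 361 103 mm⁴.
Radius of gyration: k = √(I/A) = √(2 361 103 / 4084.07) = 24.0442 mm.

k_y ≈ 24.04 mm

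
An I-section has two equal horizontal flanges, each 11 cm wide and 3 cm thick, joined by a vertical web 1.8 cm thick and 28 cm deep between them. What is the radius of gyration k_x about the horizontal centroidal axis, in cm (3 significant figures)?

k_x ≈ 12.8 cm

Decompose the section into non-overlapping parts with the origin at the bottom-left of its bounding rectangle.
Bottom flange: 11 × 3, A = 33 cm², y = 1.5 cm, Ī = 24.75 cm⁴.
Web: 1.8 × 28, A = 50.4 cm², y = 17 cm, Ī = 3292.8 cm⁴.
Top flange: 11 × 3, A = 33 cm², y = 32.5 cm, Ī = 24.75 cm⁴.
By symmetry the centroid is at mid-height, ȳ = 17 cm.
Transfer each piece to the horizontal centroidal axis using Ī + A·d² with d = y − 17:
  bottom flange: d = -15.5 cm → contributes +7 953 cm⁴
  web: d = 0 cm → contributes +3292.8 cm⁴
  top flange: d = 15.5 cm → contributes +7 953 cm⁴
Total I = 19 199 cm⁴.
Radius of gyration: k = √(I/A) = √(19 199 / 116.4) = 12.843 cm.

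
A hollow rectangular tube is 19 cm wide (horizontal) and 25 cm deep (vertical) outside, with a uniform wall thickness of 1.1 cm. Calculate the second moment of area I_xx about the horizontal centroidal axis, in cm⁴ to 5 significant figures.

Break the section into simple shapes (no overlaps), measuring from the bottom-left corner of the bounding box.
Outer rectangle: 19 × 25, A = 475 cm², y = 12.5 cm, Ī = 24739.58 cm⁴.
Inner void (subtracted): 16.8 × 22.8, A = 383.04 cm², y = 12.5 cm, Ī = 16593.29 cm⁴.
By symmetry the centroid is at mid-height, ȳ = 12.5 cm.
All pieces are centred on the horizontal centroidal axis, so I = ΣĪ (holes subtracted) = 8146.291 cm⁴.

I_xx ≈ 8146.3 cm⁴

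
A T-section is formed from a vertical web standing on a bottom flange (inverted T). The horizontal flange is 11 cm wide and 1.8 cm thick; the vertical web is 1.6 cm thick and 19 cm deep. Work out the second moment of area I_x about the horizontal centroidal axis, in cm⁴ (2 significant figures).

Split into non-overlapping primitives; take the origin at the lower-left of the bounding box.
Flange: 11 × 1.8, A = 19.8 cm², y = 0.9 cm, Ī = 5.346 cm⁴.
Web: 1.6 × 19, A = 30.4 cm², y = 11.3 cm, Ī = 914.5 cm⁴.
Centroid: ȳ = ΣA·y / ΣA = 7.198 cm.
Transfer each piece to the horizontal centroidal axis using Ī + A·d² with d = y − 7.198:
  flange: d = -6.298 cm → contributes +790.7 cm⁴
  web: d = 4.102 cm → contributes +1 426 cm⁴
Total I = 2 217 cm⁴.

I_x ≈ 2200 cm⁴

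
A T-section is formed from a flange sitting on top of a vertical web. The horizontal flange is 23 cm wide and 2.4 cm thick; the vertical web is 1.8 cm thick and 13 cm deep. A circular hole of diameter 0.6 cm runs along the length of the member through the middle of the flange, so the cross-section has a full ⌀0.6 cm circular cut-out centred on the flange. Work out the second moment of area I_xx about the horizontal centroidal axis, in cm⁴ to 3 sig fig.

I_xx ≈ 1330 cm⁴

Split into non-overlapping primitives; take the origin at the lower-left of the bounding box.
Flange: 23 × 2.4, A = 55.2 cm², y = 14.2 cm, Ī = 26.496 cm⁴.
Web: 1.8 × 13, A = 23.4 cm², y = 6.5 cm, Ī = 329.55 cm⁴.
Hole (subtracted): ⌀0.6, A = 0.28274 cm², y = 14.2 cm, Ī = 0.0063617 cm⁴.
Centroid: ȳ = ΣA·y / ΣA = 11.899 cm.
Transfer each piece to the horizontal centroidal axis using Ī + A·d² with d = y − 11.899:
  flange: d = 2.3006 cm → contributes +318.67 cm⁴
  web: d = -5.3994 cm → contributes +1011.7 cm⁴
  hole: d = 2.3006 cm → contributes −1.5029 cm⁴
Total I = 1328.9 cm⁴.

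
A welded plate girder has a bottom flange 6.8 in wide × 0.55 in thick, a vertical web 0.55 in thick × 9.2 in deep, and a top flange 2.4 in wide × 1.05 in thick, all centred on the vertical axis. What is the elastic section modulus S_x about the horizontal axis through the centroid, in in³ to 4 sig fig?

Break the section into simple shapes (no overlaps), measuring from the bottom-left corner of the bounding box.
Bottom plate: 6.8 × 0.55, A = 3.74 in², y = 0.275 in, Ī = 0.0942792 in⁴.
Web plate: 0.55 × 9.2, A = 5.06 in², y = 5.15 in, Ī = 35.6899 in⁴.
Top plate: 2.4 × 1.05, A = 2.52 in², y = 10.275 in, Ī = 0.231525 in⁴.
Centroid: ȳ = ΣA·y / ΣA = 4.68026 in.
Transfer each piece to the horizontal axis through the centroid using Ī + A·d² with d = y − 4.68026:
  bottom plate: d = -4.40526 in → contributes +72.6738 in⁴
  web plate: d = 0.469744 in → contributes +36.8064 in⁴
  top plate: d = 5.59474 in → contributes +79.1104 in⁴
Total I = 188.591 in⁴.
Extreme fibre distance c = 6.11974 in; S = I/c = 30.8168 in³.

S_x ≈ 30.82 in³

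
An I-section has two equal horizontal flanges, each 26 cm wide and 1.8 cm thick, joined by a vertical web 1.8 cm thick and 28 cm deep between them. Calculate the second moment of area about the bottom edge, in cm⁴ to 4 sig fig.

I_base ≈ 6.005 × 10⁴ cm⁴

Break the section into simple shapes (no overlaps), measuring from the bottom-left corner of the bounding box.
Bottom flange: 26 × 1.8, A = 46.8 cm², y = 0.9 cm, Ī = 12.636 cm⁴.
Web: 1.8 × 28, A = 50.4 cm², y = 15.8 cm, Ī = 3292.8 cm⁴.
Top flange: 26 × 1.8, A = 46.8 cm², y = 30.7 cm, Ī = 12.636 cm⁴.
Transfer each piece to the base of the section using Ī + A·d² with d = y − 0:
  bottom flange: d = 0.9 cm → contributes +50.544 cm⁴
  web: d = 15.8 cm → contributes +15874.7 cm⁴
  top flange: d = 30.7 cm → contributes +44121.2 cm⁴
Total I = 60046.4 cm⁴.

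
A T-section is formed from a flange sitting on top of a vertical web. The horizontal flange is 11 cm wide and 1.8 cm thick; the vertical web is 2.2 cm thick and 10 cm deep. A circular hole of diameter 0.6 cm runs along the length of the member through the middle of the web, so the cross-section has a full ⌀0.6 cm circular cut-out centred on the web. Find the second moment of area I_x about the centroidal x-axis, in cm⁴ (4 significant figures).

I_x ≈ 549.2 cm⁴

Decompose the section into non-overlapping parts with the origin at the bottom-left of its bounding rectangle.
Flange: 11 × 1.8, A = 19.8 cm², y = 10.9 cm, Ī = 5.346 cm⁴.
Web: 2.2 × 10, A = 22 cm², y = 5 cm, Ī = 183.333 cm⁴.
Hole (subtracted): ⌀0.6, A = 0.282743 cm², y = 5 cm, Ī = 0.00636173 cm⁴.
Centroid: ȳ = ΣA·y / ΣA = 7.81377 cm.
Transfer each piece to the centroidal x-axis using Ī + A·d² with d = y − 7.81377:
  flange: d = 3.08623 cm → contributes +193.937 cm⁴
  web: d = -2.81377 cm → contributes +357.514 cm⁴
  hole: d = -2.81377 cm → contributes −2.24493 cm⁴
Total I = 549.206 cm⁴.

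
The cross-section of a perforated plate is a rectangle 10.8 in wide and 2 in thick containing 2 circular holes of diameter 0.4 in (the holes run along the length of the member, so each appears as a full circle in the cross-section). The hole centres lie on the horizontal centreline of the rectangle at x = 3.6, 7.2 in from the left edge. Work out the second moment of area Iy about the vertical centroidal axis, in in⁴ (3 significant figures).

Iy ≈ 209 in⁴

Break the section into simple shapes (no overlaps), measuring from the bottom-left corner of the bounding box.
Plate: 10.8 × 2, A = 21.6 in², x = 5.4 in, Ī = 209.95 in⁴.
Hole 1 (subtracted): ⌀0.4, A = 0.12566 in², x = 3.6 in, Ī = 0.0012566 in⁴.
Hole 2 (subtracted): ⌀0.4, A = 0.12566 in², x = 7.2 in, Ī = 0.0012566 in⁴.
By symmetry the centroid is at mid-width, x̄ = 5.4 in.
Transfer each piece to the vertical centroidal axis using Ī + A·d² with d = x − 5.4:
  plate: d = 0 in → contributes +209.95 in⁴
  hole 1: d = -1.8 in → contributes −0.40841 in⁴
  hole 2: d = 1.8 in → contributes −0.40841 in⁴
Total I = 209.14 in⁴.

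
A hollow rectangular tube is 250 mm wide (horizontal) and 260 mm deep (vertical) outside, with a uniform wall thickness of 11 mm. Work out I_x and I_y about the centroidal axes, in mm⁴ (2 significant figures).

I_x ≈ 1.1 × 10⁸ mm⁴, I_y ≈ 1.0 × 10⁸ mm⁴

Break the section into simple shapes (no overlaps), measuring from the bottom-left corner of the bounding box.
Outer rectangle: 250 × 260, A = 65 000 mm², y = 130 mm, Ī = 366 166 667 mm⁴.
Inner void (subtracted): 228 × 238, A = 54 264 mm², y = 130 mm, Ī = 256 144 168 mm⁴.
By symmetry the centroid is at mid-height, ȳ = 130 mm.
All pieces are centred on the centroidal x-axis, so I = ΣĪ (holes subtracted) = 110 022 499 mm⁴.
Repeating about the centroidal y-axis gives I_y = 103 470 019 mm⁴.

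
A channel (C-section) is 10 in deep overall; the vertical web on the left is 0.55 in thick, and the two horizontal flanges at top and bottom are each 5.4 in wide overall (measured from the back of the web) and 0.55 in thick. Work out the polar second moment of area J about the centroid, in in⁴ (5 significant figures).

J ≈ 195.41 in⁴

Split into non-overlapping primitives; take the origin at the lower-left of the bounding box.
Web: 0.55 × 10, A = 5.5 in², y = 5 in, Ī = 45.83333 in⁴.
Top flange (beyond web): 4.85 × 0.55, A = 2.6675 in², y = 9.725 in, Ī = 0.06724323 in⁴.
Bottom flange (beyond web): 4.85 × 0.55, A = 2.6675 in², y = 0.275 in, Ī = 0.06724323 in⁴.
By symmetry the centroid is at mid-height, ȳ = 5 in.
Transfer each piece to the centroidal x-axis using Ī + A·d² with d = y − 5:
  web: d = 0 in → contributes +45.83333 in⁴
  top flange (beyond web): d = 4.725 in → contributes +59.62085 in⁴
  bottom flange (beyond web): d = -4.725 in → contributes +59.62085 in⁴
Total I = 165.075 in⁴.
For the y-axis: x̄ = 1.604442 in.
Repeating about the centroidal y-axis gives I_y = 30.33857 in⁴.
Polar second moment: J = I_x + I_y = 195.4136 in⁴.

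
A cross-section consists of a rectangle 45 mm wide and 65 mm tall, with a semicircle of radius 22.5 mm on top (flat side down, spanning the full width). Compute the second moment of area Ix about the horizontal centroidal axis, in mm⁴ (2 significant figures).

Ix ≈ 2.2 × 10⁶ mm⁴

Split into non-overlapping primitives; take the origin at the lower-left of the bounding box.
Rectangular body: 45 × 65, A = 2 925 mm², y = 32.5 mm, Ī = 1 029 844 mm⁴.
Semicircular cap: semicircle r = 22.5, A = 795.2 mm², y = 74.55 mm, Ī = 28 130 mm⁴.
Centroid: ȳ = ΣA·y / ΣA = 41.49 mm.
Transfer each piece to the horizontal centroidal axis using Ī + A·d² with d = y − 41.49:
  rectangular body: d = -8.988 mm → contributes +1 266 151 mm⁴
  semicircular cap: d = 33.06 mm → contributes +897 326 mm⁴
Total I = 2 163 477 mm⁴.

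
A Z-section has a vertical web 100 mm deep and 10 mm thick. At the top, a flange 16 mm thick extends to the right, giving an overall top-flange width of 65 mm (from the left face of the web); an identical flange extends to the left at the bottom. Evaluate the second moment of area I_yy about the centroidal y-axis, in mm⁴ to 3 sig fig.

Treat the section as a set of non-overlapping primitives; coordinates are from the bounding-box lower-left.
Web: 10 × 100, A = 1 000 mm², x = 60 mm, Ī = 8333.3 mm⁴.
Top flange (beyond web): 55 × 16, A = 880 mm², x = 92.5 mm, Ī = 221 833 mm⁴.
Bottom flange (beyond web): 55 × 16, A = 880 mm², x = 27.5 mm, Ī = 221 833 mm⁴.
Centroid: x̄ = ΣA·x / ΣA = 60 mm.
Transfer each piece to the centroidal y-axis using Ī + A·d² with d = x − 60:
  web: d = 0 mm → contributes +8333.3 mm⁴
  top flange (beyond web): d = 32.5 mm → contributes +1 151 333 mm⁴
  bottom flange (beyond web): d = -32.5 mm → contributes +1 151 333 mm⁴
Total I = 2 311 000 mm⁴.

I_yy ≈ 2.31 × 10⁶ mm⁴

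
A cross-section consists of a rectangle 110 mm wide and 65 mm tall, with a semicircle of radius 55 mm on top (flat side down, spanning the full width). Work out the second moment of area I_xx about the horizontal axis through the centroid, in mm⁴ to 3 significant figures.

I_xx ≈ 1.24 × 10⁷ mm⁴

Treat the section as a set of non-overlapping primitives; coordinates are from the bounding-box lower-left.
Rectangular body: 110 × 65, A = 7 150 mm², y = 32.5 mm, Ī = 2 517 396 mm⁴.
Semicircular cap: semicircle r = 55, A = 4751.7 mm², y = 88.343 mm, Ī = 1 004 345 mm⁴.
Centroid: ȳ = ΣA·y / ΣA = 54.795 mm.
Transfer each piece to the horizontal axis through the centroid using Ī + A·d² with d = y − 54.795:
  rectangular body: d = -22.295 mm → contributes +6 071 374 mm⁴
  semicircular cap: d = 33.548 mm → contributes +6 352 150 mm⁴
Total I = 12 423 524 mm⁴.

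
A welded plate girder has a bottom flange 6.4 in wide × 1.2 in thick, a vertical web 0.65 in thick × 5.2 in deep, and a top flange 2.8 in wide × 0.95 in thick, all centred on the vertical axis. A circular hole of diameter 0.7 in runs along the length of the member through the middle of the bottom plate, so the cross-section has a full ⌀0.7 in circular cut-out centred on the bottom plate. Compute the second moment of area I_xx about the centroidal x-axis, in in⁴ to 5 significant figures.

I_xx ≈ 91.335 in⁴

Break the section into simple shapes (no overlaps), measuring from the bottom-left corner of the bounding box.
Bottom plate: 6.4 × 1.2, A = 7.68 in², y = 0.6 in, Ī = 0.9216 in⁴.
Web plate: 0.65 × 5.2, A = 3.38 in², y = 3.8 in, Ī = 7.616267 in⁴.
Top plate: 2.8 × 0.95, A = 2.66 in², y = 6.875 in, Ī = 0.2000542 in⁴.
Hole (subtracted): ⌀0.7, A = 0.3848451 in², y = 0.6 in, Ī = 0.01178588 in⁴.
Centroid: ȳ = ΣA·y / ΣA = 2.662781 in.
Transfer each piece to the centroidal x-axis using Ī + A·d² with d = y − 2.662781:
  bottom plate: d = -2.062781 in → contributes +33.60049 in⁴
  web plate: d = 1.137219 in → contributes +11.98751 in⁴
  top plate: d = 4.212219 in → contributes +47.39588 in⁴
  hole: d = -2.062781 in → contributes −1.649326 in⁴
Total I = 91.33456 in⁴.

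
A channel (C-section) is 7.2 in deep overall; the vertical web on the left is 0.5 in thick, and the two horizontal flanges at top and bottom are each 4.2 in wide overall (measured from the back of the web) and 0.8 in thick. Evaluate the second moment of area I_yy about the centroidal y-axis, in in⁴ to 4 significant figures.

I_yy ≈ 16.70 in⁴

Split into non-overlapping primitives; take the origin at the lower-left of the bounding box.
Web: 0.5 × 7.2, A = 3.6 in², x = 0.25 in, Ī = 0.075 in⁴.
Top flange (beyond web): 3.7 × 0.8, A = 2.96 in², x = 2.35 in, Ī = 3.37687 in⁴.
Bottom flange (beyond web): 3.7 × 0.8, A = 2.96 in², x = 2.35 in, Ī = 3.37687 in⁴.
Centroid: x̄ = ΣA·x / ΣA = 1.55588 in.
Transfer each piece to the centroidal y-axis using Ī + A·d² with d = x − 1.55588:
  web: d = -1.30588 in → contributes +6.21418 in⁴
  top flange (beyond web): d = 0.794118 in → contributes +5.24351 in⁴
  bottom flange (beyond web): d = 0.794118 in → contributes +5.24351 in⁴
Total I = 16.7012 in⁴.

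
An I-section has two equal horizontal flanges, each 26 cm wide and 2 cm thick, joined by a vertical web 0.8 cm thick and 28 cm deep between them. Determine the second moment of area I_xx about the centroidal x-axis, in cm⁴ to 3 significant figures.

I_xx ≈ 2.49 × 10⁴ cm⁴

Decompose the section into non-overlapping parts with the origin at the bottom-left of its bounding rectangle.
Bottom flange: 26 × 2, A = 52 cm², y = 1 cm, Ī = 17.333 cm⁴.
Web: 0.8 × 28, A = 22.4 cm², y = 16 cm, Ī = 1463.5 cm⁴.
Top flange: 26 × 2, A = 52 cm², y = 31 cm, Ī = 17.333 cm⁴.
By symmetry the centroid is at mid-height, ȳ = 16 cm.
Transfer each piece to the centroidal x-axis using Ī + A·d² with d = y − 16:
  bottom flange: d = -15 cm → contributes +11 717 cm⁴
  web: d = 0 cm → contributes +1463.5 cm⁴
  top flange: d = 15 cm → contributes +11 717 cm⁴
Total I = 24 898 cm⁴.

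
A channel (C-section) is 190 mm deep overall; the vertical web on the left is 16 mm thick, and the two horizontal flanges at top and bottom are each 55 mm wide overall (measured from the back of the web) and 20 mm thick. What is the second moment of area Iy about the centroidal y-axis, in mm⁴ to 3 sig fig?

Iy ≈ 1.04 × 10⁶ mm⁴

Break the section into simple shapes (no overlaps), measuring from the bottom-left corner of the bounding box.
Web: 16 × 190, A = 3 040 mm², x = 8 mm, Ī = 64 853 mm⁴.
Top flange (beyond web): 39 × 20, A = 780 mm², x = 35.5 mm, Ī = 98 865 mm⁴.
Bottom flange (beyond web): 39 × 20, A = 780 mm², x = 35.5 mm, Ī = 98 865 mm⁴.
Centroid: x̄ = ΣA·x / ΣA = 17.326 mm.
Transfer each piece to the centroidal y-axis using Ī + A·d² with d = x − 17.326:
  web: d = -9.3261 mm → contributes +329 260 mm⁴
  top flange (beyond web): d = 18.174 mm → contributes +356 492 mm⁴
  bottom flange (beyond web): d = 18.174 mm → contributes +356 492 mm⁴
Total I = 1 042 244 mm⁴.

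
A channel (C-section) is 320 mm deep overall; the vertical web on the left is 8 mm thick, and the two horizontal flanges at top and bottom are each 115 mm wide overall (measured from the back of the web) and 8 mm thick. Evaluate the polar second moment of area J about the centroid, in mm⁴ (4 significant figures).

Break the section into simple shapes (no overlaps), measuring from the bottom-left corner of the bounding box.
Web: 8 × 320, A = 2 560 mm², y = 160 mm, Ī = 21 845 333 mm⁴.
Top flange (beyond web): 107 × 8, A = 856 mm², y = 316 mm, Ī = 4565.33 mm⁴.
Bottom flange (beyond web): 107 × 8, A = 856 mm², y = 4 mm, Ī = 4565.33 mm⁴.
By symmetry the centroid is at mid-height, ȳ = 160 mm.
Transfer each piece to the centroidal x-axis using Ī + A·d² with d = y − 160:
  web: d = 0 mm → contributes +21 845 333 mm⁴
  top flange (beyond web): d = 156 mm → contributes +20 836 181 mm⁴
  bottom flange (beyond web): d = -156 mm → contributes +20 836 181 mm⁴
Total I = 63 517 696 mm⁴.
For the y-axis: x̄ = 27.0431 mm.
Repeating about the centroidal y-axis gives I_y = 5 038 984 mm⁴.
Polar second moment: J = I_x + I_y = 68 556 680 mm⁴.

J ≈ 6.856 × 10⁷ mm⁴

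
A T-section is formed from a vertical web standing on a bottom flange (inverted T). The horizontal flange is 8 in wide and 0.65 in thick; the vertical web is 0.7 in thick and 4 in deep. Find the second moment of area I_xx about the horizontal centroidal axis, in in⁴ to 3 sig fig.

I_xx ≈ 13.8 in⁴

Split into non-overlapping primitives; take the origin at the lower-left of the bounding box.
Flange: 8 × 0.65, A = 5.2 in², y = 0.325 in, Ī = 0.18308 in⁴.
Web: 0.7 × 4, A = 2.8 in², y = 2.65 in, Ī = 3.7333 in⁴.
Centroid: ȳ = ΣA·y / ΣA = 1.1388 in.
Transfer each piece to the horizontal centroidal axis using Ī + A·d² with d = y − 1.1388:
  flange: d = -0.81375 in → contributes +3.6265 in⁴
  web: d = 1.5113 in → contributes +10.128 in⁴
Total I = 13.755 in⁴.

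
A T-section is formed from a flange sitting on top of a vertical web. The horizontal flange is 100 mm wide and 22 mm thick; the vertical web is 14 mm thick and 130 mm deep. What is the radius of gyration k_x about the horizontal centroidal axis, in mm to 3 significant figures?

k_x ≈ 45.7 mm

Split into non-overlapping primitives; take the origin at the lower-left of the bounding box.
Flange: 100 × 22, A = 2 200 mm², y = 141 mm, Ī = 88 733 mm⁴.
Web: 14 × 130, A = 1 820 mm², y = 65 mm, Ī = 2 563 167 mm⁴.
Centroid: ȳ = ΣA·y / ΣA = 106.59 mm.
Transfer each piece to the horizontal centroidal axis using Ī + A·d² with d = y − 106.59:
  flange: d = 34.408 mm → contributes +2 693 330 mm⁴
  web: d = -41.592 mm → contributes +5 711 581 mm⁴
Total I = 8 404 911 mm⁴.
Radius of gyration: k = √(I/A) = √(8 404 911 / 4 020) = 45.725 mm.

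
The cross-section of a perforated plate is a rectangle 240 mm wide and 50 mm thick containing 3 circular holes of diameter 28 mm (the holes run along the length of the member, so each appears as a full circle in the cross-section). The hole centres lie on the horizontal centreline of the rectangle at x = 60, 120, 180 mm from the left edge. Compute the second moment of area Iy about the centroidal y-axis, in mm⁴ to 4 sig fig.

Iy ≈ 5.308 × 10⁷ mm⁴

Split into non-overlapping primitives; take the origin at the lower-left of the bounding box.
Plate: 240 × 50, A = 12 000 mm², x = 120 mm, Ī = 57 600 000 mm⁴.
Hole 1 (subtracted): ⌀28, A = 615.752 mm², x = 60 mm, Ī = 30171.9 mm⁴.
Hole 2 (subtracted): ⌀28, A = 615.752 mm², x = 120 mm, Ī = 30171.9 mm⁴.
Hole 3 (subtracted): ⌀28, A = 615.752 mm², x = 180 mm, Ī = 30171.9 mm⁴.
By symmetry the centroid is at mid-width, x̄ = 120 mm.
Transfer each piece to the centroidal y-axis using Ī + A·d² with d = x − 120:
  plate: d = 0 mm → contributes +57 600 000 mm⁴
  hole 1: d = -60 mm → contributes −2 246 880 mm⁴
  hole 2: d = 0 mm → contributes −30171.9 mm⁴
  hole 3: d = 60 mm → contributes −2 246 880 mm⁴
Total I = 53 076 069 mm⁴.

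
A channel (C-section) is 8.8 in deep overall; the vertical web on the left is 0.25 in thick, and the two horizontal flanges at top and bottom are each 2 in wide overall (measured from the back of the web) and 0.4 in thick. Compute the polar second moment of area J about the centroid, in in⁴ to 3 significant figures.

J ≈ 40.1 in⁴

Decompose the section into non-overlapping parts with the origin at the bottom-left of its bounding rectangle.
Web: 0.25 × 8.8, A = 2.2 in², y = 4.4 in, Ī = 14.197 in⁴.
Top flange (beyond web): 1.75 × 0.4, A = 0.7 in², y = 8.6 in, Ī = 0.0093333 in⁴.
Bottom flange (beyond web): 1.75 × 0.4, A = 0.7 in², y = 0.2 in, Ī = 0.0093333 in⁴.
By symmetry the centroid is at mid-height, ȳ = 4.4 in.
Transfer each piece to the centroidal x-axis using Ī + A·d² with d = y − 4.4:
  web: d = 0 in → contributes +14.197 in⁴
  top flange (beyond web): d = 4.2 in → contributes +12.357 in⁴
  bottom flange (beyond web): d = -4.2 in → contributes +12.357 in⁴
Total I = 38.912 in⁴.
For the y-axis: x̄ = 0.51389 in.
Repeating about the centroidal y-axis gives I_y = 1.2243 in⁴.
Polar second moment: J = I_x + I_y = 40.136 in⁴.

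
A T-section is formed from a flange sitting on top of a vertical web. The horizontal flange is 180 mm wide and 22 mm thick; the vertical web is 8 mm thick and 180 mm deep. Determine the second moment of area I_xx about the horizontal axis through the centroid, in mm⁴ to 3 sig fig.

Break the section into simple shapes (no overlaps), measuring from the bottom-left corner of the bounding box.
Flange: 180 × 22, A = 3 960 mm², y = 191 mm, Ī = 159 720 mm⁴.
Web: 8 × 180, A = 1 440 mm², y = 90 mm, Ī = 3 888 000 mm⁴.
Centroid: ȳ = ΣA·y / ΣA = 164.07 mm.
Transfer each piece to the horizontal axis through the centroid using Ī + A·d² with d = y − 164.07:
  flange: d = 26.933 mm → contributes +3 032 322 mm⁴
  web: d = -74.067 mm → contributes +11 787 654 mm⁴
Total I = 14 819 976 mm⁴.

I_xx ≈ 1.48 × 10⁷ mm⁴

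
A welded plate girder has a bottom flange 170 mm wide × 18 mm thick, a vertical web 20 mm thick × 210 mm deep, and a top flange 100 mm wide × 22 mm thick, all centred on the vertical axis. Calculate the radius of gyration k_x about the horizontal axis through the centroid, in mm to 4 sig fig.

Decompose the section into non-overlapping parts with the origin at the bottom-left of its bounding rectangle.
Bottom plate: 170 × 18, A = 3 060 mm², y = 9 mm, Ī = 82 620 mm⁴.
Web plate: 20 × 210, A = 4 200 mm², y = 123 mm, Ī = 15 435 000 mm⁴.
Top plate: 100 × 22, A = 2 200 mm², y = 239 mm, Ī = 88733.3 mm⁴.
Centroid: ȳ = ΣA·y / ΣA = 113.101 mm.
Transfer each piece to the horizontal axis through the centroid using Ī + A·d² with d = y − 113.101:
  bottom plate: d = -104.101 mm → contributes +33 244 201 mm⁴
  web plate: d = 9.89852 mm → contributes +15 846 519 mm⁴
  top plate: d = 125.899 mm → contributes +34 959 696 mm⁴
Total I = 84 050 416 mm⁴.
Radius of gyration: k = √(I/A) = √(84 050 416 / 9 460) = 94.2593 mm.

k_x ≈ 94.26 mm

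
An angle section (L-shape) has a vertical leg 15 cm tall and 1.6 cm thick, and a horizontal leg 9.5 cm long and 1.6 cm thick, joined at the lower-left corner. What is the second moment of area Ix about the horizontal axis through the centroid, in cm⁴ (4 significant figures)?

Ix ≈ 824.4 cm⁴

Break the section into simple shapes (no overlaps), measuring from the bottom-left corner of the bounding box.
Vertical leg: 1.6 × 15, A = 24 cm², y = 7.5 cm, Ī = 450 cm⁴.
Horizontal leg (remainder): 7.9 × 1.6, A = 12.64 cm², y = 0.8 cm, Ī = 2.69653 cm⁴.
Centroid: ȳ = ΣA·y / ΣA = 5.18865 cm.
Transfer each piece to the horizontal axis through the centroid using Ī + A·d² with d = y − 5.18865:
  vertical leg: d = 2.31135 cm → contributes +578.217 cm⁴
  horizontal leg (remainder): d = -4.38865 cm → contributes +246.146 cm⁴
Total I = 824.362 cm⁴.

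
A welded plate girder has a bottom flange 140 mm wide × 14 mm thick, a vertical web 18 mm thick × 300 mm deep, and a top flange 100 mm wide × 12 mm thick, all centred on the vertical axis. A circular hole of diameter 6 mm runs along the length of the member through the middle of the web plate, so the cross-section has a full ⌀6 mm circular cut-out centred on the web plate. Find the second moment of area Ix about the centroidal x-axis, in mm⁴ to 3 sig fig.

Decompose the section into non-overlapping parts with the origin at the bottom-left of its bounding rectangle.
Bottom plate: 140 × 14, A = 1 960 mm², y = 7 mm, Ī = 32 013 mm⁴.
Web plate: 18 × 300, A = 5 400 mm², y = 164 mm, Ī = 40 500 000 mm⁴.
Top plate: 100 × 12, A = 1 200 mm², y = 320 mm, Ī = 14 400 mm⁴.
Hole (subtracted): ⌀6, A = 28.274 mm², y = 164 mm, Ī = 63.617 mm⁴.
Centroid: ȳ = ΣA·y / ΣA = 149.87 mm.
Transfer each piece to the centroidal x-axis using Ī + A·d² with d = y − 149.87:
  bottom plate: d = -142.87 mm → contributes +40 041 399 mm⁴
  web plate: d = 14.126 mm → contributes +41 577 552 mm⁴
  top plate: d = 170.13 mm → contributes +34 745 867 mm⁴
  hole: d = 14.126 mm → contributes −5705.7 mm⁴
Total I = 116 359 112 mm⁴.

Ix ≈ 1.16 × 10⁸ mm⁴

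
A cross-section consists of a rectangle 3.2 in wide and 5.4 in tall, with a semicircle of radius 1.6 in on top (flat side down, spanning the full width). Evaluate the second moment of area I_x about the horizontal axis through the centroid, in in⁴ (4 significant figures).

I_x ≈ 79.96 in⁴

Break the section into simple shapes (no overlaps), measuring from the bottom-left corner of the bounding box.
Rectangular body: 3.2 × 5.4, A = 17.28 in², y = 2.7 in, Ī = 41.9904 in⁴.
Semicircular cap: semicircle r = 1.6, A = 4.02124 in², y = 6.07906 in, Ī = 0.719303 in⁴.
Centroid: ȳ = ΣA·y / ΣA = 3.3379 in.
Transfer each piece to the horizontal axis through the centroid using Ī + A·d² with d = y − 3.3379:
  rectangular body: d = -0.637898 in → contributes +49.0219 in⁴
  semicircular cap: d = 2.74116 in → contributes +30.9348 in⁴
Total I = 79.9567 in⁴.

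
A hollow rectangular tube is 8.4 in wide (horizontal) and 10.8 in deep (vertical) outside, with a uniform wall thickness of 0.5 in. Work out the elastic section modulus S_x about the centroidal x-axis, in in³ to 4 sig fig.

S_x ≈ 55.81 in³

Treat the section as a set of non-overlapping primitives; coordinates are from the bounding-box lower-left.
Outer rectangle: 8.4 × 10.8, A = 90.72 in², y = 5.4 in, Ī = 881.798 in⁴.
Inner void (subtracted): 7.4 × 9.8, A = 72.52 in², y = 5.4 in, Ī = 580.402 in⁴.
By symmetry the centroid is at mid-height, ȳ = 5.4 in.
All pieces are centred on the centroidal x-axis, so I = ΣĪ (holes subtracted) = 301.397 in⁴.
Extreme fibre distance c = 5.4 in; S = I/c = 55.8142 in³.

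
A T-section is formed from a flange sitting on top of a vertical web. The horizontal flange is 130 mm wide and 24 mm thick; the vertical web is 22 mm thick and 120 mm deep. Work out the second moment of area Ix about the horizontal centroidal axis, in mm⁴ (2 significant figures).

Break the section into simple shapes (no overlaps), measuring from the bottom-left corner of the bounding box.
Flange: 130 × 24, A = 3 120 mm², y = 132 mm, Ī = 149 760 mm⁴.
Web: 22 × 120, A = 2 640 mm², y = 60 mm, Ī = 3 168 000 mm⁴.
Centroid: ȳ = ΣA·y / ΣA = 99 mm.
Transfer each piece to the horizontal centroidal axis using Ī + A·d² with d = y − 99:
  flange: d = 33 mm → contributes +3 547 440 mm⁴
  web: d = -39 mm → contributes +7 183 440 mm⁴
Total I = 10 730 880 mm⁴.

Ix ≈ 1.1 × 10⁷ mm⁴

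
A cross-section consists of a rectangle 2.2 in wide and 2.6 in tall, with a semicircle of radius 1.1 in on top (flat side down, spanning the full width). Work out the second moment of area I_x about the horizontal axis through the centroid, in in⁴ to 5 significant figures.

Treat the section as a set of non-overlapping primitives; coordinates are from the bounding-box lower-left.
Rectangular body: 2.2 × 2.6, A = 5.72 in², y = 1.3 in, Ī = 3.222267 in⁴.
Semicircular cap: semicircle r = 1.1, A = 1.900664 in², y = 3.066854 in, Ī = 0.1606952 in⁴.
Centroid: ȳ = ΣA·y / ΣA = 1.74067 in.
Transfer each piece to the horizontal axis through the centroid using Ī + A·d² with d = y − 1.74067:
  rectangular body: d = -0.4406698 in → contributes +4.333033 in⁴
  semicircular cap: d = 1.326185 in → contributes +3.503518 in⁴
Total I = 7.83655 in⁴.

I_x ≈ 7.8366 in⁴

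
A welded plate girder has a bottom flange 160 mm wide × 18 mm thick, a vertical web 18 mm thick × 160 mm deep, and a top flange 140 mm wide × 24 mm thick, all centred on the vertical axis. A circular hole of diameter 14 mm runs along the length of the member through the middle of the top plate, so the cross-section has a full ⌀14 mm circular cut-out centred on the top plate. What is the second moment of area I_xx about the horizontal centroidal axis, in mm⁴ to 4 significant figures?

I_xx ≈ 5.616 × 10⁷ mm⁴

Treat the section as a set of non-overlapping primitives; coordinates are from the bounding-box lower-left.
Bottom plate: 160 × 18, A = 2 880 mm², y = 9 mm, Ī = 77 760 mm⁴.
Web plate: 18 × 160, A = 2 880 mm², y = 98 mm, Ī = 6 144 000 mm⁴.
Top plate: 140 × 24, A = 3 360 mm², y = 190 mm, Ī = 161 280 mm⁴.
Hole (subtracted): ⌀14, A = 153.938 mm², y = 190 mm, Ī = 1885.74 mm⁴.
Centroid: ȳ = ΣA·y / ΣA = 102.309 mm.
Transfer each piece to the horizontal centroidal axis using Ī + A·d² with d = y − 102.309:
  bottom plate: d = -93.3093 mm → contributes +25 152 856 mm⁴
  web plate: d = -4.30933 mm → contributes +6 197 482 mm⁴
  top plate: d = 87.6907 mm → contributes +25 998 517 mm⁴
  hole: d = 87.6907 mm → contributes −1 185 616 mm⁴
Total I = 56 163 240 mm⁴.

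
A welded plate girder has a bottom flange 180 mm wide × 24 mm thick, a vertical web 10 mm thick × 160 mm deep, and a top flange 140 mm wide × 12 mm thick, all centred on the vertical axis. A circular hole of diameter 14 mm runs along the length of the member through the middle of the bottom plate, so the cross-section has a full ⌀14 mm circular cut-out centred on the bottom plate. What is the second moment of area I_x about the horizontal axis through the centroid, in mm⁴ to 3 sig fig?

I_x ≈ 4.37 × 10⁷ mm⁴

Break the section into simple shapes (no overlaps), measuring from the bottom-left corner of the bounding box.
Bottom plate: 180 × 24, A = 4 320 mm², y = 12 mm, Ī = 207 360 mm⁴.
Web plate: 10 × 160, A = 1 600 mm², y = 104 mm, Ī = 3 413 333 mm⁴.
Top plate: 140 × 12, A = 1 680 mm², y = 190 mm, Ī = 20 160 mm⁴.
Hole (subtracted): ⌀14, A = 153.94 mm², y = 12 mm, Ī = 1885.7 mm⁴.
Centroid: ȳ = ΣA·y / ΣA = 71.93 mm.
Transfer each piece to the horizontal axis through the centroid using Ī + A·d² with d = y − 71.93:
  bottom plate: d = -59.93 mm → contributes +15 722 920 mm⁴
  web plate: d = 32.07 mm → contributes +5 058 944 mm⁴
  top plate: d = 118.07 mm → contributes +23 440 375 mm⁴
  hole: d = -59.93 mm → contributes −554 764 mm⁴
Total I = 43 667 474 mm⁴.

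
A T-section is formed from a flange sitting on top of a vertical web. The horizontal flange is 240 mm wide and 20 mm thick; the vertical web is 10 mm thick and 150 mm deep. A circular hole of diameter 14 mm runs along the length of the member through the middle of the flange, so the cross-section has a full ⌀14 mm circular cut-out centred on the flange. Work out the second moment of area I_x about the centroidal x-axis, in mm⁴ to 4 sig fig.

I_x ≈ 1.116 × 10⁷ mm⁴

Decompose the section into non-overlapping parts with the origin at the bottom-left of its bounding rectangle.
Flange: 240 × 20, A = 4 800 mm², y = 160 mm, Ī = 160 000 mm⁴.
Web: 10 × 150, A = 1 500 mm², y = 75 mm, Ī = 2 812 500 mm⁴.
Hole (subtracted): ⌀14, A = 153.938 mm², y = 160 mm, Ī = 1885.74 mm⁴.
Centroid: ȳ = ΣA·y / ΣA = 139.255 mm.
Transfer each piece to the centroidal x-axis using Ī + A·d² with d = y − 139.255:
  flange: d = 20.745 mm → contributes +2 225 702 mm⁴
  web: d = -64.255 mm → contributes +9 005 559 mm⁴
  hole: d = 20.745 mm → contributes −68133.7 mm⁴
Total I = 11 163 128 mm⁴.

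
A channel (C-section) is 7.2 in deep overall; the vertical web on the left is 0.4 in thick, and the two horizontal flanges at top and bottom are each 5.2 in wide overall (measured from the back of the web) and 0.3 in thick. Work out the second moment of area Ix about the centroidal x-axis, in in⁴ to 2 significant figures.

Ix ≈ 47 in⁴

Treat the section as a set of non-overlapping primitives; coordinates are from the bounding-box lower-left.
Web: 0.4 × 7.2, A = 2.88 in², y = 3.6 in, Ī = 12.44 in⁴.
Top flange (beyond web): 4.8 × 0.3, A = 1.44 in², y = 7.05 in, Ī = 0.0108 in⁴.
Bottom flange (beyond web): 4.8 × 0.3, A = 1.44 in², y = 0.15 in, Ī = 0.0108 in⁴.
By symmetry the centroid is at mid-height, ȳ = 3.6 in.
Transfer each piece to the centroidal x-axis using Ī + A·d² with d = y − 3.6:
  web: d = 0 in → contributes +12.44 in⁴
  top flange (beyond web): d = 3.45 in → contributes +17.15 in⁴
  bottom flange (beyond web): d = -3.45 in → contributes +17.15 in⁴
Total I = 46.74 in⁴.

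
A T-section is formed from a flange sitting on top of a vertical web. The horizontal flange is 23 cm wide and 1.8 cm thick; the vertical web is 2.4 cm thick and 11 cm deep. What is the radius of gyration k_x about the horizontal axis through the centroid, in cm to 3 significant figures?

Break the section into simple shapes (no overlaps), measuring from the bottom-left corner of the bounding box.
Flange: 23 × 1.8, A = 41.4 cm², y = 11.9 cm, Ī = 11.178 cm⁴.
Web: 2.4 × 11, A = 26.4 cm², y = 5.5 cm, Ī = 266.2 cm⁴.
Centroid: ȳ = ΣA·y / ΣA = 9.408 cm.
Transfer each piece to the horizontal axis through the centroid using Ī + A·d² with d = y − 9.408:
  flange: d = 2.492 cm → contributes +268.28 cm⁴
  web: d = -3.908 cm → contributes +669.39 cm⁴
Total I = 937.67 cm⁴.
Radius of gyration: k = √(I/A) = √(937.67 / 67.8) = 3.7189 cm.

k_x ≈ 3.72 cm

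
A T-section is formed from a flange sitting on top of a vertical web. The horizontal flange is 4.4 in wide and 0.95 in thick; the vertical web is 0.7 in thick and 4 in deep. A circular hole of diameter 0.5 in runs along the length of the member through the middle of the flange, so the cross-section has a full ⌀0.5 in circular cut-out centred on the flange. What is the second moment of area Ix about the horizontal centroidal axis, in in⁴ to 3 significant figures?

Break the section into simple shapes (no overlaps), measuring from the bottom-left corner of the bounding box.
Flange: 4.4 × 0.95, A = 4.18 in², y = 4.475 in, Ī = 0.31437 in⁴.
Web: 0.7 × 4, A = 2.8 in², y = 2 in, Ī = 3.7333 in⁴.
Hole (subtracted): ⌀0.5, A = 0.19635 in², y = 4.475 in, Ī = 0.003068 in⁴.
Centroid: ȳ = ΣA·y / ΣA = 3.4534 in.
Transfer each piece to the horizontal centroidal axis using Ī + A·d² with d = y − 3.4534:
  flange: d = 1.0216 in → contributes +4.6767 in⁴
  web: d = -1.4534 in → contributes +9.6482 in⁴
  hole: d = 1.0216 in → contributes −0.20798 in⁴
Total I = 14.117 in⁴.

Ix ≈ 14.1 in⁴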